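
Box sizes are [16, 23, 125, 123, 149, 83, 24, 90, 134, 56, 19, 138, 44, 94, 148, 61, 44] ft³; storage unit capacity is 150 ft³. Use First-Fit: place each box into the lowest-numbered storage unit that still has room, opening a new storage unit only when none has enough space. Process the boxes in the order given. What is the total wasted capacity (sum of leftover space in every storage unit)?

129

Put 16 ft³ in storage unit 1; 134 ft³ remain.
Put 23 ft³ in storage unit 1; 111 ft³ remain.
Put 125 ft³ in storage unit 2; 25 ft³ remain.
Put 123 ft³ in storage unit 3; 27 ft³ remain.
Put 149 ft³ in storage unit 4; 1 ft³ remain.
Put 83 ft³ in storage unit 1; 28 ft³ remain.
Put 24 ft³ in storage unit 1; 4 ft³ remain.
Put 90 ft³ in storage unit 5; 60 ft³ remain.
Put 134 ft³ in storage unit 6; 16 ft³ remain.
Put 56 ft³ in storage unit 5; 4 ft³ remain.
Put 19 ft³ in storage unit 2; 6 ft³ remain.
Put 138 ft³ in storage unit 7; 12 ft³ remain.
Put 44 ft³ in storage unit 8; 106 ft³ remain.
Put 94 ft³ in storage unit 8; 12 ft³ remain.
Put 148 ft³ in storage unit 9; 2 ft³ remain.
Put 61 ft³ in storage unit 10; 89 ft³ remain.
Put 44 ft³ in storage unit 10; 45 ft³ remain.
10 storage units × 150 ft³ = 1500 ft³; used 1371 ft³; unused 129 ft³.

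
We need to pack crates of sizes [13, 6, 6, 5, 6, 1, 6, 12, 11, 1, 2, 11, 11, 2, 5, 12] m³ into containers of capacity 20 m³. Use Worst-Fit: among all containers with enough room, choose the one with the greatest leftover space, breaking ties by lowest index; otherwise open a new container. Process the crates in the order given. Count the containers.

Put 13 m³ in container 1; 7 m³ remain.
Put 6 m³ in container 1; 1 m³ remain.
Put 6 m³ in container 2; 14 m³ remain.
Put 5 m³ in container 2; 9 m³ remain.
Put 6 m³ in container 2; 3 m³ remain.
Put 1 m³ in container 2; 2 m³ remain.
Put 6 m³ in container 3; 14 m³ remain.
Put 12 m³ in container 3; 2 m³ remain.
Put 11 m³ in container 4; 9 m³ remain.
Put 1 m³ in container 4; 8 m³ remain.
Put 2 m³ in container 4; 6 m³ remain.
Put 11 m³ in container 5; 9 m³ remain.
Put 11 m³ in container 6; 9 m³ remain.
Put 2 m³ in container 5; 7 m³ remain.
Put 5 m³ in container 6; 4 m³ remain.
Put 12 m³ in container 7; 8 m³ remain.
Final containers: [13,6] [6,5,6,1] [6,12] [11,1,2] [11,2] [11,5] [12].

7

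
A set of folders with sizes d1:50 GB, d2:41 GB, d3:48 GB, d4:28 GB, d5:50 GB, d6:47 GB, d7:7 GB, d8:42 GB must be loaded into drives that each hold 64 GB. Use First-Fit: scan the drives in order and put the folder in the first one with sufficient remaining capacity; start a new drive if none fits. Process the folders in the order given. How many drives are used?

drive 1: place d1 (50 GB), 14 GB left
drive 2: place d2 (41 GB), 23 GB left
drive 3: place d3 (48 GB), 16 GB left
drive 4: place d4 (28 GB), 36 GB left
drive 5: place d5 (50 GB), 14 GB left
drive 6: place d6 (47 GB), 17 GB left
drive 1: place d7 (7 GB), 7 GB left
drive 7: place d8 (42 GB), 22 GB left

7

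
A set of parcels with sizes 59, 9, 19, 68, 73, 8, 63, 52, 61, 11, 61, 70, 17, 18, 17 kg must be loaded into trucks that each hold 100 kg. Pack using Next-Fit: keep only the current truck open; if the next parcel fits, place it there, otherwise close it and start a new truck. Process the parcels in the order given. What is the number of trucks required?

truck 1: place 59 kg, 41 kg left
truck 1: place 9 kg, 32 kg left
truck 1: place 19 kg, 13 kg left
truck 2: place 68 kg, 32 kg left
truck 3: place 73 kg, 27 kg left
truck 3: place 8 kg, 19 kg left
truck 4: place 63 kg, 37 kg left
truck 5: place 52 kg, 48 kg left
truck 6: place 61 kg, 39 kg left
truck 6: place 11 kg, 28 kg left
truck 7: place 61 kg, 39 kg left
truck 8: place 70 kg, 30 kg left
truck 8: place 17 kg, 13 kg left
truck 9: place 18 kg, 82 kg left
truck 9: place 17 kg, 65 kg left

9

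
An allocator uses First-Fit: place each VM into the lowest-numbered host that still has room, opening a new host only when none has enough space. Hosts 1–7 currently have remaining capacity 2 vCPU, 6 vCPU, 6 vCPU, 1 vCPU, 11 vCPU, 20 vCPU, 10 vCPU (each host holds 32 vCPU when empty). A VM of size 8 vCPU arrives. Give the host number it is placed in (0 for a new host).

Hosts with room: host 5 (11 vCPU), host 6 (20 vCPU), host 7 (10 vCPU).
The first with room is host 5.

5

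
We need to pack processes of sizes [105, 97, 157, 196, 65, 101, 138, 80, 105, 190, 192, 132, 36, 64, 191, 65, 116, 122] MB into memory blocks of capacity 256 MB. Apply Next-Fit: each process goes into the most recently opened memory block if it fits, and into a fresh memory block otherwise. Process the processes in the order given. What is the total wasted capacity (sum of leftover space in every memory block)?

664

105 MB → memory block 1 (remaining 151 MB)
97 MB → memory block 1 (remaining 54 MB)
157 MB → memory block 2 (remaining 99 MB)
196 MB → memory block 3 (remaining 60 MB)
65 MB → memory block 4 (remaining 191 MB)
101 MB → memory block 4 (remaining 90 MB)
138 MB → memory block 5 (remaining 118 MB)
80 MB → memory block 5 (remaining 38 MB)
105 MB → memory block 6 (remaining 151 MB)
190 MB → memory block 7 (remaining 66 MB)
192 MB → memory block 8 (remaining 64 MB)
132 MB → memory block 9 (remaining 124 MB)
36 MB → memory block 9 (remaining 88 MB)
64 MB → memory block 9 (remaining 24 MB)
191 MB → memory block 10 (remaining 65 MB)
65 MB → memory block 10 (remaining 0 MB)
116 MB → memory block 11 (remaining 140 MB)
122 MB → memory block 11 (remaining 18 MB)
11 memory blocks × 256 MB = 2816 MB; used 2152 MB; unused 664 MB.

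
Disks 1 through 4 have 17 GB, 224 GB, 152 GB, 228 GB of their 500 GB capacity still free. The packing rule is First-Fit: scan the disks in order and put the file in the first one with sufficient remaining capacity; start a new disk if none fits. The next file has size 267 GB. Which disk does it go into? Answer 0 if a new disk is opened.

No disk has ≥ 267 GB free, so a new disk is opened.

0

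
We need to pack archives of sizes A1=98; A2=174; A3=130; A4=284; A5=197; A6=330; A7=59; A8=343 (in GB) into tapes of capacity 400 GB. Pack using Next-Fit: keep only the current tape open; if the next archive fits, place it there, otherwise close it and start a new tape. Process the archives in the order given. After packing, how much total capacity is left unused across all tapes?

tape 1: place A1 (98 GB), 302 GB left
tape 1: place A2 (174 GB), 128 GB left
tape 2: place A3 (130 GB), 270 GB left
tape 3: place A4 (284 GB), 116 GB left
tape 4: place A5 (197 GB), 203 GB left
tape 5: place A6 (330 GB), 70 GB left
tape 5: place A7 (59 GB), 11 GB left
tape 6: place A8 (343 GB), 57 GB left
6 tapes × 400 GB = 2400 GB; used 1615 GB; unused 785 GB.

785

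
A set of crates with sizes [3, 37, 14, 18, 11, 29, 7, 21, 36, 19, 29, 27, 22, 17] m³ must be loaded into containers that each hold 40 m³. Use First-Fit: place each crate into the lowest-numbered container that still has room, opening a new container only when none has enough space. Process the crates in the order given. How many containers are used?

Put 3 m³ in container 1; 37 m³ remain.
Put 37 m³ in container 1; 0 m³ remain.
Put 14 m³ in container 2; 26 m³ remain.
Put 18 m³ in container 2; 8 m³ remain.
Put 11 m³ in container 3; 29 m³ remain.
Put 29 m³ in container 3; 0 m³ remain.
Put 7 m³ in container 2; 1 m³ remain.
Put 21 m³ in container 4; 19 m³ remain.
Put 36 m³ in container 5; 4 m³ remain.
Put 19 m³ in container 4; 0 m³ remain.
Put 29 m³ in container 6; 11 m³ remain.
Put 27 m³ in container 7; 13 m³ remain.
Put 22 m³ in container 8; 18 m³ remain.
Put 17 m³ in container 8; 1 m³ remain.
Final containers: [3,37] [14,18,7] [11,29] [21,19] [36] [29] [27] [22,17].

8 containers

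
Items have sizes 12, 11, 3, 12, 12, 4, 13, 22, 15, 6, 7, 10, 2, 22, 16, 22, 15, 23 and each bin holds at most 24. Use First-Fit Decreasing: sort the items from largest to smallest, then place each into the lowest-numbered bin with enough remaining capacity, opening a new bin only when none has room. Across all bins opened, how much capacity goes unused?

Sorted descending: 23, 22, 22, 22, 16, 15, 15, 13, 12, 12, 12, 11, 10, 7, 6, 4, 3, 2.
bin 1: place 23, 1 left
bin 2: place 22, 2 left
bin 3: place 22, 2 left
bin 4: place 22, 2 left
bin 5: place 16, 8 left
bin 6: place 15, 9 left
bin 7: place 15, 9 left
bin 8: place 13, 11 left
bin 9: place 12, 12 left
bin 9: place 12, 0 left
bin 10: place 12, 12 left
bin 8: place 11, 0 left
bin 10: place 10, 2 left
bin 5: place 7, 1 left
bin 6: place 6, 3 left
bin 7: place 4, 5 left
bin 6: place 3, 0 left
bin 2: place 2, 0 left
10 bins × 24 = 240; used 227; unused 13.

13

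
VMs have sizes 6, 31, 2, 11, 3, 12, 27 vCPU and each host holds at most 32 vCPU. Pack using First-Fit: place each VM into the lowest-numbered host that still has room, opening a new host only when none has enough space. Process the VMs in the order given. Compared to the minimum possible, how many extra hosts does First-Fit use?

First-Fit: [6,2,11,3] [31] [12] [27] → 4 hosts.
Total size 92 vCPU; any packing needs at least ⌈92/32⌉ = 3 hosts.
An optimal packing achieves that bound: [31] [27,3,2] [12,11,6] → 3 hosts.
Excess: 4 − 3 = 1.

1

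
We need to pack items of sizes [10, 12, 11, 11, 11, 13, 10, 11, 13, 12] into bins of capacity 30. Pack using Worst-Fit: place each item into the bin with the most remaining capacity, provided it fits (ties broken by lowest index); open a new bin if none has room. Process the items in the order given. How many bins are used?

10 → bin 1 (remaining 20)
12 → bin 1 (remaining 8)
11 → bin 2 (remaining 19)
11 → bin 2 (remaining 8)
11 → bin 3 (remaining 19)
13 → bin 3 (remaining 6)
10 → bin 4 (remaining 20)
11 → bin 4 (remaining 9)
13 → bin 5 (remaining 17)
12 → bin 5 (remaining 5)
Final bins: [10,12] [11,11] [11,13] [10,11] [13,12].

5 bins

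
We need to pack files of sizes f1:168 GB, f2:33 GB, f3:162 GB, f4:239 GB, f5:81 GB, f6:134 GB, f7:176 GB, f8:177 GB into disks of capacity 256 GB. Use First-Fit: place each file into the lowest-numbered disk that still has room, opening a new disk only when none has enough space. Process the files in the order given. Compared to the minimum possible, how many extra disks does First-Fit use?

First-Fit: [168,33] [162,81] [239] [134] [176] [177] → 6 disks.
6 files exceed 128 GB (half the capacity), and no two of those can share a disk, so at least 6 disks are needed.
So 6 is already optimal.

0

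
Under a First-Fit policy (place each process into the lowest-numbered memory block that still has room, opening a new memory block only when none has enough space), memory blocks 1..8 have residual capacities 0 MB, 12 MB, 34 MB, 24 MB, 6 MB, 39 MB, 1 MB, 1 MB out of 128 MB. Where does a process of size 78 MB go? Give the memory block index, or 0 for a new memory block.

No memory block has ≥ 78 MB free, so a new memory block is opened.

0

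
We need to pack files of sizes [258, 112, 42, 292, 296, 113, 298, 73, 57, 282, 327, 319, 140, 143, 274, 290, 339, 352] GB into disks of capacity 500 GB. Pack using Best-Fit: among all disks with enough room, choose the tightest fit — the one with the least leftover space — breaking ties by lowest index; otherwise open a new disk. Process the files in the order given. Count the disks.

11

Put 258 GB in disk 1; 242 GB remain.
Put 112 GB in disk 1; 130 GB remain.
Put 42 GB in disk 1; 88 GB remain.
Put 292 GB in disk 2; 208 GB remain.
Put 296 GB in disk 3; 204 GB remain.
Put 113 GB in disk 3; 91 GB remain.
Put 298 GB in disk 4; 202 GB remain.
Put 73 GB in disk 1; 15 GB remain.
Put 57 GB in disk 3; 34 GB remain.
Put 282 GB in disk 5; 218 GB remain.
Put 327 GB in disk 6; 173 GB remain.
Put 319 GB in disk 7; 181 GB remain.
Put 140 GB in disk 6; 33 GB remain.
Put 143 GB in disk 7; 38 GB remain.
Put 274 GB in disk 8; 226 GB remain.
Put 290 GB in disk 9; 210 GB remain.
Put 339 GB in disk 10; 161 GB remain.
Put 352 GB in disk 11; 148 GB remain.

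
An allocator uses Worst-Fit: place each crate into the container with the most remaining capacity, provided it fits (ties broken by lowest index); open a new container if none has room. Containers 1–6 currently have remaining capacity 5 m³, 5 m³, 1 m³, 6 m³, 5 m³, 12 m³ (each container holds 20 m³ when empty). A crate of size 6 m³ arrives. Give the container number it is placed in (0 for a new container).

6

Containers with room: container 4 (6 m³), container 6 (12 m³).
Most room is container 6 with 12 m³ free.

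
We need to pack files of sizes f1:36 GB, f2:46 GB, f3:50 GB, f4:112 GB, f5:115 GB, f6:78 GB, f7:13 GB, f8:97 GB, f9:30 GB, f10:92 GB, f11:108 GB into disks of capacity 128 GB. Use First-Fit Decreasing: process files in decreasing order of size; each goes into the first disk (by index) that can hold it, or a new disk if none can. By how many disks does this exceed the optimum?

0

First-Fit Decreasing: [115,13] [112] [108] [97,30] [92,36] [78,50] [46] → 7 disks.
Total size 777 GB; any packing needs at least ⌈777/128⌉ = 7 disks.
So 7 is already optimal.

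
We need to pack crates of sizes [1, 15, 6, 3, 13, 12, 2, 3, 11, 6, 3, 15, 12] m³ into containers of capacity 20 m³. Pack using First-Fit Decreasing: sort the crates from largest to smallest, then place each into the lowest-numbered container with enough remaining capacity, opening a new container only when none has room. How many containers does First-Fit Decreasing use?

6 containers

Sorted descending: 15, 15, 13, 12, 12, 11, 6, 6, 3, 3, 3, 2, 1.
15 m³ → container 1 (remaining 5 m³)
15 m³ → container 2 (remaining 5 m³)
13 m³ → container 3 (remaining 7 m³)
12 m³ → container 4 (remaining 8 m³)
12 m³ → container 5 (remaining 8 m³)
11 m³ → container 6 (remaining 9 m³)
6 m³ → container 3 (remaining 1 m³)
6 m³ → container 4 (remaining 2 m³)
3 m³ → container 1 (remaining 2 m³)
3 m³ → container 2 (remaining 2 m³)
3 m³ → container 5 (remaining 5 m³)
2 m³ → container 1 (remaining 0 m³)
1 m³ → container 2 (remaining 1 m³)
Final containers: [15,3,2] [15,3,1] [13,6] [12,6] [12,3] [11].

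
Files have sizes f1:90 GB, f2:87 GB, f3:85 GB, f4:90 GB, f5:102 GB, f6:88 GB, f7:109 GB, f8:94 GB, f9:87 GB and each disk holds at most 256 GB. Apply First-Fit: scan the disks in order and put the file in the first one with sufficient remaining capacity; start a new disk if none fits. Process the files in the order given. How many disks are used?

Put f1 (90 GB) in disk 1; 166 GB remain.
Put f2 (87 GB) in disk 1; 79 GB remain.
Put f3 (85 GB) in disk 2; 171 GB remain.
Put f4 (90 GB) in disk 2; 81 GB remain.
Put f5 (102 GB) in disk 3; 154 GB remain.
Put f6 (88 GB) in disk 3; 66 GB remain.
Put f7 (109 GB) in disk 4; 147 GB remain.
Put f8 (94 GB) in disk 4; 53 GB remain.
Put f9 (87 GB) in disk 5; 169 GB remain.
Final disks: [90,87] [85,90] [102,88] [109,94] [87].

5 disks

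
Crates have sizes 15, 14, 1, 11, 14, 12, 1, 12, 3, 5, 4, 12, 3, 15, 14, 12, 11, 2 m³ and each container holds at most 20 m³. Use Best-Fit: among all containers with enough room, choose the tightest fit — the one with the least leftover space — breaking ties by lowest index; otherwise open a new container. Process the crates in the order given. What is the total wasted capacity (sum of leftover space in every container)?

Put 15 m³ in container 1; 5 m³ remain.
Put 14 m³ in container 2; 6 m³ remain.
Put 1 m³ in container 1; 4 m³ remain.
Put 11 m³ in container 3; 9 m³ remain.
Put 14 m³ in container 4; 6 m³ remain.
Put 12 m³ in container 5; 8 m³ remain.
Put 1 m³ in container 1; 3 m³ remain.
Put 12 m³ in container 6; 8 m³ remain.
Put 3 m³ in container 1; 0 m³ remain.
Put 5 m³ in container 2; 1 m³ remain.
Put 4 m³ in container 4; 2 m³ remain.
Put 12 m³ in container 7; 8 m³ remain.
Put 3 m³ in container 5; 5 m³ remain.
Put 15 m³ in container 8; 5 m³ remain.
Put 14 m³ in container 9; 6 m³ remain.
Put 12 m³ in container 10; 8 m³ remain.
Put 11 m³ in container 11; 9 m³ remain.
Put 2 m³ in container 4; 0 m³ remain.
11 containers × 20 m³ = 220 m³; used 161 m³; unused 59 m³.

59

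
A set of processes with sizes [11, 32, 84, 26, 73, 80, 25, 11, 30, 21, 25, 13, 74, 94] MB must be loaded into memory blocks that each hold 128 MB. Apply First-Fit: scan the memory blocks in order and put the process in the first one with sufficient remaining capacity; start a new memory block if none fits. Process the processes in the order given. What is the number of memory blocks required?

memory block 1: place 11 MB, 117 MB left
memory block 1: place 32 MB, 85 MB left
memory block 1: place 84 MB, 1 MB left
memory block 2: place 26 MB, 102 MB left
memory block 2: place 73 MB, 29 MB left
memory block 3: place 80 MB, 48 MB left
memory block 2: place 25 MB, 4 MB left
memory block 3: place 11 MB, 37 MB left
memory block 3: place 30 MB, 7 MB left
memory block 4: place 21 MB, 107 MB left
memory block 4: place 25 MB, 82 MB left
memory block 4: place 13 MB, 69 MB left
memory block 5: place 74 MB, 54 MB left
memory block 6: place 94 MB, 34 MB left
Final memory blocks: [11,32,84] [26,73,25] [80,11,30] [21,25,13] [74] [94].

6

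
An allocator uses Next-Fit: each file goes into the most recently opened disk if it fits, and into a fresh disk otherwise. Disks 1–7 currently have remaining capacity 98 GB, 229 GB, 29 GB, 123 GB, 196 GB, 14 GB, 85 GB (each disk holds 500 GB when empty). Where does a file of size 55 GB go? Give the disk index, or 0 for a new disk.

Next-Fit only looks at disk 7, which has 85 GB free.
55 GB fits there.

7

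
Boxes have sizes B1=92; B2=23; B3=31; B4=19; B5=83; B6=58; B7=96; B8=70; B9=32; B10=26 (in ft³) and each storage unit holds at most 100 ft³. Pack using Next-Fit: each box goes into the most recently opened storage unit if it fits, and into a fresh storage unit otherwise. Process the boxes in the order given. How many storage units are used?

storage unit 1: place B1 (92 ft³), 8 ft³ left
storage unit 2: place B2 (23 ft³), 77 ft³ left
storage unit 2: place B3 (31 ft³), 46 ft³ left
storage unit 2: place B4 (19 ft³), 27 ft³ left
storage unit 3: place B5 (83 ft³), 17 ft³ left
storage unit 4: place B6 (58 ft³), 42 ft³ left
storage unit 5: place B7 (96 ft³), 4 ft³ left
storage unit 6: place B8 (70 ft³), 30 ft³ left
storage unit 7: place B9 (32 ft³), 68 ft³ left
storage unit 7: place B10 (26 ft³), 42 ft³ left

7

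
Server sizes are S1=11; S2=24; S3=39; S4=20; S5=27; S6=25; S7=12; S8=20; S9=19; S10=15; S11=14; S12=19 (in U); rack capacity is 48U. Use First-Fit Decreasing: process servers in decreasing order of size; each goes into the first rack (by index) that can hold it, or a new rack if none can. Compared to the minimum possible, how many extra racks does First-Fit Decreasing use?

0

First-Fit Decreasing: [39] [27,20] [25,20] [24,19] [19,15,14] [12,11] → 6 racks.
Total size 245U; any packing needs at least ⌈245/48⌉ = 6 racks.
So 6 is already optimal.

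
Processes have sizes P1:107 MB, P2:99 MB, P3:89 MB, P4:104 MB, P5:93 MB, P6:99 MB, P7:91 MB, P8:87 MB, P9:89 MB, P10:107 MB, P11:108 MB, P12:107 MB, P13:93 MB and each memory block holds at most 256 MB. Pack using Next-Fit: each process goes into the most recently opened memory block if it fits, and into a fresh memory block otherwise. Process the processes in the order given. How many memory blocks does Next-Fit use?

P1 (107 MB) → memory block 1 (remaining 149 MB)
P2 (99 MB) → memory block 1 (remaining 50 MB)
P3 (89 MB) → memory block 2 (remaining 167 MB)
P4 (104 MB) → memory block 2 (remaining 63 MB)
P5 (93 MB) → memory block 3 (remaining 163 MB)
P6 (99 MB) → memory block 3 (remaining 64 MB)
P7 (91 MB) → memory block 4 (remaining 165 MB)
P8 (87 MB) → memory block 4 (remaining 78 MB)
P9 (89 MB) → memory block 5 (remaining 167 MB)
P10 (107 MB) → memory block 5 (remaining 60 MB)
P11 (108 MB) → memory block 6 (remaining 148 MB)
P12 (107 MB) → memory block 6 (remaining 41 MB)
P13 (93 MB) → memory block 7 (remaining 163 MB)
Final memory blocks: [107,99] [89,104] [93,99] [91,87] [89,107] [108,107] [93].

7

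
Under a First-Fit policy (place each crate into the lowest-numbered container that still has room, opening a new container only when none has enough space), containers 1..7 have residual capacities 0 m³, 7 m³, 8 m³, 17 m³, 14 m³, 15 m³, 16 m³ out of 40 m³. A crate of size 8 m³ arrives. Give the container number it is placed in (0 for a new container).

Containers with room: container 3 (8 m³), container 4 (17 m³), container 5 (14 m³), container 6 (15 m³), container 7 (16 m³).
The first with room is container 3.

3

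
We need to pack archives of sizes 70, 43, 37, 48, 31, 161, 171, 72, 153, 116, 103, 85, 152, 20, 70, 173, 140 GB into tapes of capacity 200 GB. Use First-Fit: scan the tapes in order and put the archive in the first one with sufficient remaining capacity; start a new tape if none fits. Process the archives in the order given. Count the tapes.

10

Put 70 GB in tape 1; 130 GB remain.
Put 43 GB in tape 1; 87 GB remain.
Put 37 GB in tape 1; 50 GB remain.
Put 48 GB in tape 1; 2 GB remain.
Put 31 GB in tape 2; 169 GB remain.
Put 161 GB in tape 2; 8 GB remain.
Put 171 GB in tape 3; 29 GB remain.
Put 72 GB in tape 4; 128 GB remain.
Put 153 GB in tape 5; 47 GB remain.
Put 116 GB in tape 4; 12 GB remain.
Put 103 GB in tape 6; 97 GB remain.
Put 85 GB in tape 6; 12 GB remain.
Put 152 GB in tape 7; 48 GB remain.
Put 20 GB in tape 3; 9 GB remain.
Put 70 GB in tape 8; 130 GB remain.
Put 173 GB in tape 9; 27 GB remain.
Put 140 GB in tape 10; 60 GB remain.
Final tapes: [70,43,37,48] [31,161] [171,20] [72,116] [153] [103,85] [152] [70] [173] [140].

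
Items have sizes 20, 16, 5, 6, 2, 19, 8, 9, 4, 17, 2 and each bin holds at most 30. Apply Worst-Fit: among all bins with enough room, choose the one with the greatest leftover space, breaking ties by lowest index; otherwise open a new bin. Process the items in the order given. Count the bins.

4

bin 1: place 20, 10 left
bin 2: place 16, 14 left
bin 2: place 5, 9 left
bin 1: place 6, 4 left
bin 2: place 2, 7 left
bin 3: place 19, 11 left
bin 3: place 8, 3 left
bin 4: place 9, 21 left
bin 4: place 4, 17 left
bin 4: place 17, 0 left
bin 2: place 2, 5 left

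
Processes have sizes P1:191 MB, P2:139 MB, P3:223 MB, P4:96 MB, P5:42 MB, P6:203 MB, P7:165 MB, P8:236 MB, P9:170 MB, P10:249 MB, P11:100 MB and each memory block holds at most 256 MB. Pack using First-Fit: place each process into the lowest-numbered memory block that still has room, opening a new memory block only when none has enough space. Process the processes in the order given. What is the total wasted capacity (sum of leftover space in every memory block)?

490

P1 (191 MB) → memory block 1 (remaining 65 MB)
P2 (139 MB) → memory block 2 (remaining 117 MB)
P3 (223 MB) → memory block 3 (remaining 33 MB)
P4 (96 MB) → memory block 2 (remaining 21 MB)
P5 (42 MB) → memory block 1 (remaining 23 MB)
P6 (203 MB) → memory block 4 (remaining 53 MB)
P7 (165 MB) → memory block 5 (remaining 91 MB)
P8 (236 MB) → memory block 6 (remaining 20 MB)
P9 (170 MB) → memory block 7 (remaining 86 MB)
P10 (249 MB) → memory block 8 (remaining 7 MB)
P11 (100 MB) → memory block 9 (remaining 156 MB)
9 memory blocks × 256 MB = 2304 MB; used 1814 MB; unused 490 MB.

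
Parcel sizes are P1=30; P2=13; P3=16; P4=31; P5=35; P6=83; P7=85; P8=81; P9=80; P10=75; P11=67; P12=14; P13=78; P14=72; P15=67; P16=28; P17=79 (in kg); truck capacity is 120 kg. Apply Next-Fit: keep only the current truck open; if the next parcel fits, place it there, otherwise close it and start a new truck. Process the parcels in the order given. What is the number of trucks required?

11

truck 1: place P1 (30 kg), 90 kg left
truck 1: place P2 (13 kg), 77 kg left
truck 1: place P3 (16 kg), 61 kg left
truck 1: place P4 (31 kg), 30 kg left
truck 2: place P5 (35 kg), 85 kg left
truck 2: place P6 (83 kg), 2 kg left
truck 3: place P7 (85 kg), 35 kg left
truck 4: place P8 (81 kg), 39 kg left
truck 5: place P9 (80 kg), 40 kg left
truck 6: place P10 (75 kg), 45 kg left
truck 7: place P11 (67 kg), 53 kg left
truck 7: place P12 (14 kg), 39 kg left
truck 8: place P13 (78 kg), 42 kg left
truck 9: place P14 (72 kg), 48 kg left
truck 10: place P15 (67 kg), 53 kg left
truck 10: place P16 (28 kg), 25 kg left
truck 11: place P17 (79 kg), 41 kg left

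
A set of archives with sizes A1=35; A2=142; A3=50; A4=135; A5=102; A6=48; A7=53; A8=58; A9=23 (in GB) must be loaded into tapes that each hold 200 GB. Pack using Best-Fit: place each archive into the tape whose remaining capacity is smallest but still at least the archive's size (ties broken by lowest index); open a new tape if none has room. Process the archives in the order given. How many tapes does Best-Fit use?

A1 (35 GB) → tape 1 (remaining 165 GB)
A2 (142 GB) → tape 1 (remaining 23 GB)
A3 (50 GB) → tape 2 (remaining 150 GB)
A4 (135 GB) → tape 2 (remaining 15 GB)
A5 (102 GB) → tape 3 (remaining 98 GB)
A6 (48 GB) → tape 3 (remaining 50 GB)
A7 (53 GB) → tape 4 (remaining 147 GB)
A8 (58 GB) → tape 4 (remaining 89 GB)
A9 (23 GB) → tape 1 (remaining 0 GB)

4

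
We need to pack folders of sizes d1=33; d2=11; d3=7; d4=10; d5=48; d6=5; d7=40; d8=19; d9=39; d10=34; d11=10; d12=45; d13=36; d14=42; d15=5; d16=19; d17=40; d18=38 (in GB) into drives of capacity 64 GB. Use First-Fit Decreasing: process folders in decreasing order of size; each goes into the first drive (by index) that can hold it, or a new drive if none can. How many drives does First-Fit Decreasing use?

10

Sorted descending: 48, 45, 42, 40, 40, 39, 38, 36, 34, 33, 19, 19, 11, 10, 10, 7, 5, 5.
48 GB → drive 1 (remaining 16 GB)
45 GB → drive 2 (remaining 19 GB)
42 GB → drive 3 (remaining 22 GB)
40 GB → drive 4 (remaining 24 GB)
40 GB → drive 5 (remaining 24 GB)
39 GB → drive 6 (remaining 25 GB)
38 GB → drive 7 (remaining 26 GB)
36 GB → drive 8 (remaining 28 GB)
34 GB → drive 9 (remaining 30 GB)
33 GB → drive 10 (remaining 31 GB)
19 GB → drive 2 (remaining 0 GB)
19 GB → drive 3 (remaining 3 GB)
11 GB → drive 1 (remaining 5 GB)
10 GB → drive 4 (remaining 14 GB)
10 GB → drive 4 (remaining 4 GB)
7 GB → drive 5 (remaining 17 GB)
5 GB → drive 1 (remaining 0 GB)
5 GB → drive 5 (remaining 12 GB)
Final drives: [48,11,5] [45,19] [42,19] [40,10,10] [40,7,5] [39] [38] [36] [34] [33].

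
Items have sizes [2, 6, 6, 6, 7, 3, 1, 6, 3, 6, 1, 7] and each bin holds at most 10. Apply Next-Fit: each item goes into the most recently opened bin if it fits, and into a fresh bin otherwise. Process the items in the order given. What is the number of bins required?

Put 2 in bin 1; 8 remain.
Put 6 in bin 1; 2 remain.
Put 6 in bin 2; 4 remain.
Put 6 in bin 3; 4 remain.
Put 7 in bin 4; 3 remain.
Put 3 in bin 4; 0 remain.
Put 1 in bin 5; 9 remain.
Put 6 in bin 5; 3 remain.
Put 3 in bin 5; 0 remain.
Put 6 in bin 6; 4 remain.
Put 1 in bin 6; 3 remain.
Put 7 in bin 7; 3 remain.
Final bins: [2,6] [6] [6] [7,3] [1,6,3] [6,1] [7].

7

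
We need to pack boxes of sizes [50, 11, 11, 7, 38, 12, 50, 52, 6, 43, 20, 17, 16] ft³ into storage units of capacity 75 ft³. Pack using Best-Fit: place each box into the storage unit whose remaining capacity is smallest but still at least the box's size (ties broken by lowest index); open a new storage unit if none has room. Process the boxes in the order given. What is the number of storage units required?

5

Put 50 ft³ in storage unit 1; 25 ft³ remain.
Put 11 ft³ in storage unit 1; 14 ft³ remain.
Put 11 ft³ in storage unit 1; 3 ft³ remain.
Put 7 ft³ in storage unit 2; 68 ft³ remain.
Put 38 ft³ in storage unit 2; 30 ft³ remain.
Put 12 ft³ in storage unit 2; 18 ft³ remain.
Put 50 ft³ in storage unit 3; 25 ft³ remain.
Put 52 ft³ in storage unit 4; 23 ft³ remain.
Put 6 ft³ in storage unit 2; 12 ft³ remain.
Put 43 ft³ in storage unit 5; 32 ft³ remain.
Put 20 ft³ in storage unit 4; 3 ft³ remain.
Put 17 ft³ in storage unit 3; 8 ft³ remain.
Put 16 ft³ in storage unit 5; 16 ft³ remain.
Final storage units: [50,11,11] [7,38,12,6] [50,17] [52,20] [43,16].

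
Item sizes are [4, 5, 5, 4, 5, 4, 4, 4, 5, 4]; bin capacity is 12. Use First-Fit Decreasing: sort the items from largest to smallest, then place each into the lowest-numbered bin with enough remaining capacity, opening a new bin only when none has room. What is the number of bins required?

4 bins

Sorted descending: 5, 5, 5, 5, 4, 4, 4, 4, 4, 4.
Put 5 in bin 1; 7 remain.
Put 5 in bin 1; 2 remain.
Put 5 in bin 2; 7 remain.
Put 5 in bin 2; 2 remain.
Put 4 in bin 3; 8 remain.
Put 4 in bin 3; 4 remain.
Put 4 in bin 3; 0 remain.
Put 4 in bin 4; 8 remain.
Put 4 in bin 4; 4 remain.
Put 4 in bin 4; 0 remain.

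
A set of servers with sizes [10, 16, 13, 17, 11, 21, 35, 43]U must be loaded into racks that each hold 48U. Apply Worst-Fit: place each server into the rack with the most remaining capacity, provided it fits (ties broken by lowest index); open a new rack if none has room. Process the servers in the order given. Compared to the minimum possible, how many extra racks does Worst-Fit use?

Worst-Fit: [10,16,13] [17,11] [21] [35] [43] → 5 racks.
Total size 166U; any packing needs at least ⌈166/48⌉ = 4 racks.
An optimal packing achieves that bound: [43] [35,13] [21,17,10] [16,11] → 4 racks.
Excess: 5 − 4 = 1.

1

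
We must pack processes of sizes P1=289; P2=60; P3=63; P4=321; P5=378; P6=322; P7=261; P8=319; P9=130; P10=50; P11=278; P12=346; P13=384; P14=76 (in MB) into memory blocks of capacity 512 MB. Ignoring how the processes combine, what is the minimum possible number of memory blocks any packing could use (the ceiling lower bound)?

Total size = 289 + 60 + 63 + 321 + 378 + 322 + 261 + 319 + 130 + 50 + 278 + 346 + 384 + 76 = 3277 MB.
⌈3277 / 512⌉ = 7.

7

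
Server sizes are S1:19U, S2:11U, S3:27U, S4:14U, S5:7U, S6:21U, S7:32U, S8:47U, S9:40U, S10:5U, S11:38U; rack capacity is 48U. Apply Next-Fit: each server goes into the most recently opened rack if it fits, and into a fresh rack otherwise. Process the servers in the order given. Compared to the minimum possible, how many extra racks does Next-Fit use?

Next-Fit: [19,11] [27,14,7] [21] [32] [47] [40,5] [38] → 7 racks.
Total size 261U; any packing needs at least ⌈261/48⌉ = 6 racks.
An optimal packing achieves that bound: [47] [40,7] [38,5] [32,14] [27,21] [19,11] → 6 racks.
Excess: 7 − 6 = 1.

1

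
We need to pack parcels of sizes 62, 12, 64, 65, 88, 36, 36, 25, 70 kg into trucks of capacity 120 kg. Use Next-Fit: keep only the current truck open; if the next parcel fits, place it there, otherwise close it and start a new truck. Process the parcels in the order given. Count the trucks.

6

truck 1: place 62 kg, 58 kg left
truck 1: place 12 kg, 46 kg left
truck 2: place 64 kg, 56 kg left
truck 3: place 65 kg, 55 kg left
truck 4: place 88 kg, 32 kg left
truck 5: place 36 kg, 84 kg left
truck 5: place 36 kg, 48 kg left
truck 5: place 25 kg, 23 kg left
truck 6: place 70 kg, 50 kg left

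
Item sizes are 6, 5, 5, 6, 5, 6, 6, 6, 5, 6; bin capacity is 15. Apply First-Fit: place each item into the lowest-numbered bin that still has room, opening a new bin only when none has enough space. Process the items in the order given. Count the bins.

5 bins

6 → bin 1 (remaining 9)
5 → bin 1 (remaining 4)
5 → bin 2 (remaining 10)
6 → bin 2 (remaining 4)
5 → bin 3 (remaining 10)
6 → bin 3 (remaining 4)
6 → bin 4 (remaining 9)
6 → bin 4 (remaining 3)
5 → bin 5 (remaining 10)
6 → bin 5 (remaining 4)
Final bins: [6,5] [5,6] [5,6] [6,6] [5,6].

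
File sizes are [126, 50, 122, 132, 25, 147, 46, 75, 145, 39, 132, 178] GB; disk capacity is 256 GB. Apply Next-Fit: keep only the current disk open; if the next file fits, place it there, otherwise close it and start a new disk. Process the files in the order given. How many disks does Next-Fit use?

6

disk 1: place 126 GB, 130 GB left
disk 1: place 50 GB, 80 GB left
disk 2: place 122 GB, 134 GB left
disk 2: place 132 GB, 2 GB left
disk 3: place 25 GB, 231 GB left
disk 3: place 147 GB, 84 GB left
disk 3: place 46 GB, 38 GB left
disk 4: place 75 GB, 181 GB left
disk 4: place 145 GB, 36 GB left
disk 5: place 39 GB, 217 GB left
disk 5: place 132 GB, 85 GB left
disk 6: place 178 GB, 78 GB left
Final disks: [126,50] [122,132] [25,147,46] [75,145] [39,132] [178].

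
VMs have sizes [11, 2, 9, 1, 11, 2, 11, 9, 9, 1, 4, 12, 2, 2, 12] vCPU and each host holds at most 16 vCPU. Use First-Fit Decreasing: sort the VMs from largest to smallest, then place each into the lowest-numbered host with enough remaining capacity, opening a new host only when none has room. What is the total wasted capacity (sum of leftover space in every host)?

30

Sorted descending: 12, 12, 11, 11, 11, 9, 9, 9, 4, 2, 2, 2, 2, 1, 1.
12 vCPU → host 1 (remaining 4 vCPU)
12 vCPU → host 2 (remaining 4 vCPU)
11 vCPU → host 3 (remaining 5 vCPU)
11 vCPU → host 4 (remaining 5 vCPU)
11 vCPU → host 5 (remaining 5 vCPU)
9 vCPU → host 6 (remaining 7 vCPU)
9 vCPU → host 7 (remaining 7 vCPU)
9 vCPU → host 8 (remaining 7 vCPU)
4 vCPU → host 1 (remaining 0 vCPU)
2 vCPU → host 2 (remaining 2 vCPU)
2 vCPU → host 2 (remaining 0 vCPU)
2 vCPU → host 3 (remaining 3 vCPU)
2 vCPU → host 3 (remaining 1 vCPU)
1 vCPU → host 3 (remaining 0 vCPU)
1 vCPU → host 4 (remaining 4 vCPU)
8 hosts × 16 vCPU = 128 vCPU; used 98 vCPU; unused 30 vCPU.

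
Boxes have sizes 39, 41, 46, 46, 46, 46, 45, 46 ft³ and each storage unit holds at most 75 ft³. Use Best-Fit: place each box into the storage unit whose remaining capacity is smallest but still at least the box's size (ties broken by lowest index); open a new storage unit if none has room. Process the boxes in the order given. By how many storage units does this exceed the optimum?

Best-Fit: [39] [41] [46] [46] [46] [46] [45] [46] → 8 storage units.
8 boxes exceed 37.5 ft³ (half the capacity), and no two of those can share a storage unit, so at least 8 storage units are needed.
So 8 is already optimal.

0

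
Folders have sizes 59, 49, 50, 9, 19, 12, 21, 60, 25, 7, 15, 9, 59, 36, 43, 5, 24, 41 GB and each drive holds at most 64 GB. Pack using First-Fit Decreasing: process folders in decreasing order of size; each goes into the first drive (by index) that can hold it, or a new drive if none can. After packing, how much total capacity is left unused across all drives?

Sorted descending: 60, 59, 59, 50, 49, 43, 41, 36, 25, 24, 21, 19, 15, 12, 9, 9, 7, 5.
60 GB → drive 1 (remaining 4 GB)
59 GB → drive 2 (remaining 5 GB)
59 GB → drive 3 (remaining 5 GB)
50 GB → drive 4 (remaining 14 GB)
49 GB → drive 5 (remaining 15 GB)
43 GB → drive 6 (remaining 21 GB)
41 GB → drive 7 (remaining 23 GB)
36 GB → drive 8 (remaining 28 GB)
25 GB → drive 8 (remaining 3 GB)
24 GB → drive 9 (remaining 40 GB)
21 GB → drive 6 (remaining 0 GB)
19 GB → drive 7 (remaining 4 GB)
15 GB → drive 5 (remaining 0 GB)
12 GB → drive 4 (remaining 2 GB)
9 GB → drive 9 (remaining 31 GB)
9 GB → drive 9 (remaining 22 GB)
7 GB → drive 9 (remaining 15 GB)
5 GB → drive 2 (remaining 0 GB)
9 drives × 64 GB = 576 GB; used 543 GB; unused 33 GB.

33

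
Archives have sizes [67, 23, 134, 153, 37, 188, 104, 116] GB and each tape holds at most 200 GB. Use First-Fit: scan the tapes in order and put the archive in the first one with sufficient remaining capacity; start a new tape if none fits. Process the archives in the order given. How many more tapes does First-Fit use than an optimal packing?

First-Fit: [67,23,37] [134] [153] [188] [104] [116] → 6 tapes.
Total size 822 GB; any packing needs at least ⌈822/200⌉ = 5 tapes.
An optimal packing achieves that bound: [188] [153,37] [134,23] [116,67] [104] → 5 tapes.
Excess: 6 − 5 = 1.

1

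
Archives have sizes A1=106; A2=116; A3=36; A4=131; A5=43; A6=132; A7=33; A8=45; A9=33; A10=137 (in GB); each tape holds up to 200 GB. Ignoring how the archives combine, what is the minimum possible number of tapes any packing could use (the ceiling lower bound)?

Total size = 106 + 116 + 36 + 131 + 43 + 132 + 33 + 45 + 33 + 137 = 812 GB.
⌈812 / 200⌉ = 5.

5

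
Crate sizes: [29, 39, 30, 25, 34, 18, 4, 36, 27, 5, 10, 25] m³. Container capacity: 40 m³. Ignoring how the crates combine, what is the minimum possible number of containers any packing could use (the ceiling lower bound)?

Total size = 29 + 39 + 30 + 25 + 34 + 18 + 4 + 36 + 27 + 5 + 10 + 25 = 282 m³.
⌈282 / 40⌉ = 8.

8 containers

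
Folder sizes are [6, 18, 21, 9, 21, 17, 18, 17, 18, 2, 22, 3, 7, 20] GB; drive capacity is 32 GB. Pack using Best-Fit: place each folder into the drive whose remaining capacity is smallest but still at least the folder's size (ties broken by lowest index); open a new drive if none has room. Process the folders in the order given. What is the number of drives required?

6 GB → drive 1 (remaining 26 GB)
18 GB → drive 1 (remaining 8 GB)
21 GB → drive 2 (remaining 11 GB)
9 GB → drive 2 (remaining 2 GB)
21 GB → drive 3 (remaining 11 GB)
17 GB → drive 4 (remaining 15 GB)
18 GB → drive 5 (remaining 14 GB)
17 GB → drive 6 (remaining 15 GB)
18 GB → drive 7 (remaining 14 GB)
2 GB → drive 2 (remaining 0 GB)
22 GB → drive 8 (remaining 10 GB)
3 GB → drive 1 (remaining 5 GB)
7 GB → drive 8 (remaining 3 GB)
20 GB → drive 9 (remaining 12 GB)
Final drives: [6,18,3] [21,9,2] [21] [17] [18] [17] [18] [22,7] [20].

9 drives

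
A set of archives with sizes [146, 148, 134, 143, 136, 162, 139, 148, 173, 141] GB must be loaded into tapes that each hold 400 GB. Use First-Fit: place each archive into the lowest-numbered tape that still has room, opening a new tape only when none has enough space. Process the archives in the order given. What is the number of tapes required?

tape 1: place 146 GB, 254 GB left
tape 1: place 148 GB, 106 GB left
tape 2: place 134 GB, 266 GB left
tape 2: place 143 GB, 123 GB left
tape 3: place 136 GB, 264 GB left
tape 3: place 162 GB, 102 GB left
tape 4: place 139 GB, 261 GB left
tape 4: place 148 GB, 113 GB left
tape 5: place 173 GB, 227 GB left
tape 5: place 141 GB, 86 GB left

5 tapes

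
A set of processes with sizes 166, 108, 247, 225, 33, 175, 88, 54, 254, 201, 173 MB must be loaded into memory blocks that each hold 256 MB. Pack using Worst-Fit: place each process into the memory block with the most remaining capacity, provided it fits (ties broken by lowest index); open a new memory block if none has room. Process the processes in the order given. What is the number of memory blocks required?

166 MB → memory block 1 (remaining 90 MB)
108 MB → memory block 2 (remaining 148 MB)
247 MB → memory block 3 (remaining 9 MB)
225 MB → memory block 4 (remaining 31 MB)
33 MB → memory block 2 (remaining 115 MB)
175 MB → memory block 5 (remaining 81 MB)
88 MB → memory block 2 (remaining 27 MB)
54 MB → memory block 1 (remaining 36 MB)
254 MB → memory block 6 (remaining 2 MB)
201 MB → memory block 7 (remaining 55 MB)
173 MB → memory block 8 (remaining 83 MB)
Final memory blocks: [166,54] [108,33,88] [247] [225] [175] [254] [201] [173].

8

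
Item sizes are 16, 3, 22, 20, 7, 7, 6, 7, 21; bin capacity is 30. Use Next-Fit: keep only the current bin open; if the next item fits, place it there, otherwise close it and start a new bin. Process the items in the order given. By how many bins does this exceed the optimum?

1

Next-Fit: [16,3] [22] [20,7] [7,6,7] [21] → 5 bins.
Total size 109; any packing needs at least ⌈109/30⌉ = 4 bins.
An optimal packing achieves that bound: [22,7] [21,7] [20,7,3] [16,6] → 4 bins.
Excess: 5 − 4 = 1.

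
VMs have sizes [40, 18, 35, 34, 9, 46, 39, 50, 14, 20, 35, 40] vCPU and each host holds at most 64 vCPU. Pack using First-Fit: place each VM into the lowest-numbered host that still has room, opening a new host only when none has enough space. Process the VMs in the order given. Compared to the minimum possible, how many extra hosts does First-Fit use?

First-Fit: [40,18] [35,9,14] [34,20] [46] [39] [50] [35] [40] → 8 hosts.
8 VMs exceed 32 vCPU (half the capacity), and no two of those can share a host, so at least 8 hosts are needed.
So 8 is already optimal.

0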